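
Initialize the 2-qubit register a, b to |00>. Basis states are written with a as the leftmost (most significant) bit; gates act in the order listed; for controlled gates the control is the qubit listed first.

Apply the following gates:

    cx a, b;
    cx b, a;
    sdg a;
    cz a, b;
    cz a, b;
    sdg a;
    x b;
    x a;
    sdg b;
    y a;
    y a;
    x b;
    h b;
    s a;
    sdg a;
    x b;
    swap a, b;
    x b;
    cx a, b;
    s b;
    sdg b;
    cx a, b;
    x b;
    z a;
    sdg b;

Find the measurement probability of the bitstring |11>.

The probability of measuring |11> is 1/2. Key observation: the block from step 18 through step 23 cancels to the identity and can be dropped.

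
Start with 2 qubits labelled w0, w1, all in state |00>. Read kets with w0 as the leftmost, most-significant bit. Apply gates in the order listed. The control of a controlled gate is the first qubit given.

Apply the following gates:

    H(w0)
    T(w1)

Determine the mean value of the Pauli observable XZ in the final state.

In the final state, XZ has expectation 1.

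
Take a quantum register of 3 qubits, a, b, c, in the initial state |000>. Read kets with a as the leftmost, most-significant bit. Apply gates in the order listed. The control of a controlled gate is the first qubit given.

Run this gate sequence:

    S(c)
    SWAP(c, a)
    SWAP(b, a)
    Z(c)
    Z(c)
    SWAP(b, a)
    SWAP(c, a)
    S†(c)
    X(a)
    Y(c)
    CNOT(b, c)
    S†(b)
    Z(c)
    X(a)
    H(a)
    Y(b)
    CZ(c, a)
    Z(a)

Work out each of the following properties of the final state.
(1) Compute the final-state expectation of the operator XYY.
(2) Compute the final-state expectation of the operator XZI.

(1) The observable XYY averages to 0. Key observation: the block from step 1 through step 8 cancels to the identity and can be dropped.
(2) The observable XZI averages to -1.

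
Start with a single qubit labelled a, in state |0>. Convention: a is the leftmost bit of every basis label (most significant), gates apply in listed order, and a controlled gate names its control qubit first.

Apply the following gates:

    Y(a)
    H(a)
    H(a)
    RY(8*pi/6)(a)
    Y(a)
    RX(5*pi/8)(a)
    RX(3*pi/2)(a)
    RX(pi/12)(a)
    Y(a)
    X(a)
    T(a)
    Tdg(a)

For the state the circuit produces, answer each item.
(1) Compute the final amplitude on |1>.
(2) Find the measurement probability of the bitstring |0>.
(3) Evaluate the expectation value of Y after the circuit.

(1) The amplitude on |1> is -sqrt(6)*sqrt(sqrt(2)/4 + 1/2)*sin(5*pi/16)/8 - sqrt(2)*sqrt(sqrt(2)/4 + 1/2)*sin(5*pi/16)/8 - sqrt(2)*sqrt(sqrt(2)/4 + 1/2)*cos(5*pi/16)/8 - sqrt(2)*sqrt(1/2 - sqrt(2)/4)*sin(5*pi/16)/8 + sqrt(2)*sqrt(1/2 - sqrt(2)/4)*cos(5*pi/16)/8 + sqrt(6)*sqrt(1/2 - sqrt(2)/4)*cos(5*pi/16)/8 + sqrt(6)*sqrt(1/2 - sqrt(2)/4)*sin(5*pi/16)/8 + sqrt(6)*sqrt(sqrt(2)/4 + 1/2)*cos(5*pi/16)/8 - sqrt(6)*I*sqrt(sqrt(2)/4 + 1/2)*sin(5*pi/16)/8 - 3*sqrt(2)*I*sqrt(1/2 - sqrt(2)/4)*cos(5*pi/16)/8 + sqrt(6)*I*sqrt(1/2 - sqrt(2)/4)*cos(5*pi/16)/8 + sqrt(6)*I*sqrt(1/2 - sqrt(2)/4)*sin(5*pi/16)/8 + sqrt(6)*I*sqrt(sqrt(2)/4 + 1/2)*cos(5*pi/16)/8 + 3*sqrt(2)*I*sqrt(1/2 - sqrt(2)/4)*sin(5*pi/16)/8 + 3*sqrt(2)*I*sqrt(sqrt(2)/4 + 1/2)*cos(5*pi/16)/8 + 3*sqrt(2)*I*sqrt(sqrt(2)/4 + 1/2)*sin(5*pi/16)/8.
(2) The probability of measuring |0> is -sqrt(3)*sqrt(1/2 - sqrt(2)/4)*sqrt(sqrt(2)/4 + 1/2)*sin(5*pi/16)*cos(5*pi/16)/2 - sqrt(2)*sin(5*pi/16)*cos(5*pi/16)/8 - sqrt(1/2 - sqrt(2)/4)*sqrt(sqrt(2)/4 + 1/2)*sin(5*pi/16)**2/4 - sqrt(6)*cos(5*pi/16)**2/16 + sqrt(1/2 - sqrt(2)/4)*sqrt(sqrt(2)/4 + 1/2)*cos(5*pi/16)**2/4 + sqrt(6)*sin(5*pi/16)**2/16 + cos(5*pi/16)**2/2 + sin(5*pi/16)**2/2.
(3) The expectation value of Y is -sqrt(6)*sin(5*pi/16)*cos(5*pi/16)/4 - sqrt(3)*sqrt(1/2 - sqrt(2)/4)*sqrt(sqrt(2)/4 + 1/2)*sin(5*pi/16)**2/2 - sqrt(2)*sin(5*pi/16)**2/8 + sqrt(2)*cos(5*pi/16)**2/8 + sqrt(3)*sqrt(1/2 - sqrt(2)/4)*sqrt(sqrt(2)/4 + 1/2)*cos(5*pi/16)**2/2 + sqrt(1/2 - sqrt(2)/4)*sqrt(sqrt(2)/4 + 1/2)*sin(5*pi/16)*cos(5*pi/16).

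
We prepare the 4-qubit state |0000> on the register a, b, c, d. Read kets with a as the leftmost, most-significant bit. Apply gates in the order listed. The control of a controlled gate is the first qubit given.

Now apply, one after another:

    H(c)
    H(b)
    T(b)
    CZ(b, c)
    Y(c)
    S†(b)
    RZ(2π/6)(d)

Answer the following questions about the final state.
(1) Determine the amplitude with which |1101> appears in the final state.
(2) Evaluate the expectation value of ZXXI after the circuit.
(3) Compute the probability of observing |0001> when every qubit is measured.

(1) The final state's coefficient on |1101> equals 0.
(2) In the final state, ZXXI has expectation 0.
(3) A full measurement returns |0001> with probability 0.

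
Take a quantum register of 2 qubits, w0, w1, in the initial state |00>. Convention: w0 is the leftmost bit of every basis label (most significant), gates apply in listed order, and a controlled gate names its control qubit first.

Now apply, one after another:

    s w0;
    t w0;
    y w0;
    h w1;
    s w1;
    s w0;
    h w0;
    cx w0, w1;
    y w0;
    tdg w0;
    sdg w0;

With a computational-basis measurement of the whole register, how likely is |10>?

Outcome |10> occurs with probability 1/4.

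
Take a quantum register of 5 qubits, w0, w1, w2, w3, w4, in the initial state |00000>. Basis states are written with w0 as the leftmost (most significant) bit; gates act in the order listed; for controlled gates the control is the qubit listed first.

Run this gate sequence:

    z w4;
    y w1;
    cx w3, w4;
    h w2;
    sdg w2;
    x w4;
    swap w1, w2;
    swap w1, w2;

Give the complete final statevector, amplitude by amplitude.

The resulting statevector has amplitude sqrt(2)*I/2 on |01001>, sqrt(2)/2 on |01101>, and 0 on every other basis state.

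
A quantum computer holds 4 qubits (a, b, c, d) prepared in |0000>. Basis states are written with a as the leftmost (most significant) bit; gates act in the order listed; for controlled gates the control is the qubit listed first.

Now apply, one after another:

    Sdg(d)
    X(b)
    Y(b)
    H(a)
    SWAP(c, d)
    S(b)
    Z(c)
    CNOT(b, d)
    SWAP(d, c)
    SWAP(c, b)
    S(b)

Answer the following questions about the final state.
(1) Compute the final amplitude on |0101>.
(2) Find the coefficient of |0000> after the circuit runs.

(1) The final state's coefficient on |0101> equals 0.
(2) The amplitude on |0000> is -sqrt(2)*I/2.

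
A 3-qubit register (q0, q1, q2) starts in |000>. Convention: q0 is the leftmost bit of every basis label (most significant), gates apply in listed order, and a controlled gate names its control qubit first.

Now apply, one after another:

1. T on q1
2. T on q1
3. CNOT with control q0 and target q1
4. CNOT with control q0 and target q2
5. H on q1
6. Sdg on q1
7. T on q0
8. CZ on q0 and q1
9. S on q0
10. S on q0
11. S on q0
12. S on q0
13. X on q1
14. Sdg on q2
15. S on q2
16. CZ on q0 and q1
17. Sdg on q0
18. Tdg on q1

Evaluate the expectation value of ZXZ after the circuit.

The observable ZXZ averages to sqrt(2)/2. Key observation: gates 9-12 undo each other exactly, leaving only the rest of the circuit to track.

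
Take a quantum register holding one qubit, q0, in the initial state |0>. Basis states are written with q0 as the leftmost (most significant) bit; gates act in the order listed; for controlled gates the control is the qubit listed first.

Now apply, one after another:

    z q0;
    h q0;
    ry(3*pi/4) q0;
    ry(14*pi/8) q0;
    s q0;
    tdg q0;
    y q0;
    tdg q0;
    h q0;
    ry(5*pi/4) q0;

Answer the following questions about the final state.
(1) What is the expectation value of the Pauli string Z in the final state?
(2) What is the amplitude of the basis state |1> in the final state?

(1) The expectation value of Z is sqrt(2)/2.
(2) |1> carries amplitude (-sqrt(sqrt(2) + 2) - sqrt(2 - sqrt(2)) + sqrt(2)*sqrt(sqrt(2) + 2) - I*sqrt(sqrt(2) + 2) + I*sqrt(2 - sqrt(2)) + sqrt(2)*I*sqrt(sqrt(2) + 2))*exp(I*pi/4)/4 in the final state.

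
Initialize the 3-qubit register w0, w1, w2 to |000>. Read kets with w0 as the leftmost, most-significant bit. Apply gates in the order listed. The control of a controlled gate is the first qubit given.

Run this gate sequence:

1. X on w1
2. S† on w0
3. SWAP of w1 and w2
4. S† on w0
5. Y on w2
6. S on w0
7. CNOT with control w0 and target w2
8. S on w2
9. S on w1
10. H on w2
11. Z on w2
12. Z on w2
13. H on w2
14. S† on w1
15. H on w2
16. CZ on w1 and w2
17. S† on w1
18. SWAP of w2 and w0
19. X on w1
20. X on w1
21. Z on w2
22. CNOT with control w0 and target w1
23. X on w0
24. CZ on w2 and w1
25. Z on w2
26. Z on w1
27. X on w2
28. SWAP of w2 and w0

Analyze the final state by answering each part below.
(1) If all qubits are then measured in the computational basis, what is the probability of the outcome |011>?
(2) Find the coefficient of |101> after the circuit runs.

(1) Outcome |011> occurs with probability 0. Key observation: the block from step 9 through step 14 cancels to the identity and can be dropped.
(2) The amplitude on |101> is -sqrt(2)*I/2.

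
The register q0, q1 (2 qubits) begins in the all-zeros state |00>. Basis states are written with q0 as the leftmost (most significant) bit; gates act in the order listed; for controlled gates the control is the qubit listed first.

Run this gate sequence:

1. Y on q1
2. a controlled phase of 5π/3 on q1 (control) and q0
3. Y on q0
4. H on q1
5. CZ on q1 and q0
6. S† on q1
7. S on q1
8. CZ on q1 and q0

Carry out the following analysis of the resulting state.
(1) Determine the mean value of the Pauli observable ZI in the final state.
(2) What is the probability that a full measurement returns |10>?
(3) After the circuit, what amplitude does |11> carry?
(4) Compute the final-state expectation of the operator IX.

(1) In the final state, ZI has expectation -1. Key observation: gates 5-8 undo each other exactly, leaving only the rest of the circuit to track.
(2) Outcome |10> occurs with probability 1/2.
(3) The amplitude on |11> is sqrt(2)/2.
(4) The expectation value of IX is -1.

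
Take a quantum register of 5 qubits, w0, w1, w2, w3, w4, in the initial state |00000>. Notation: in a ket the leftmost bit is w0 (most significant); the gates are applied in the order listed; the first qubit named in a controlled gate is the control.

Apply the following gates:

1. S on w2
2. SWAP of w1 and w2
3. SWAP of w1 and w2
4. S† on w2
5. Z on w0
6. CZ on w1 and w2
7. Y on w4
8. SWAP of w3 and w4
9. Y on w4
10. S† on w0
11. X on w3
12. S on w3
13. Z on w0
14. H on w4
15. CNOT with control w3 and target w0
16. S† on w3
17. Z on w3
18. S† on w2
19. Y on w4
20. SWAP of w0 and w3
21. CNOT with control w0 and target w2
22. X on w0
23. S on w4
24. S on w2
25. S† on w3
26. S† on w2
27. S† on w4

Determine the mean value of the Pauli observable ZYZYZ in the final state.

In the final state, ZYZYZ has expectation 0.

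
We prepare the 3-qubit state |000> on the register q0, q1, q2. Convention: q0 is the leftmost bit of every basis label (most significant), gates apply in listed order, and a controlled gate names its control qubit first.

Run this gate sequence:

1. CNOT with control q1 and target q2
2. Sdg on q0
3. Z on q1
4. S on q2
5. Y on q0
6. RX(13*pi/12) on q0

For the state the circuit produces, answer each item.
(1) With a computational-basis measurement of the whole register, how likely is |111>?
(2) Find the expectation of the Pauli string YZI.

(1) The probability of measuring |111> is 0.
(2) In the final state, YZI has expectation -sqrt(6)/4 + sqrt(2)/4.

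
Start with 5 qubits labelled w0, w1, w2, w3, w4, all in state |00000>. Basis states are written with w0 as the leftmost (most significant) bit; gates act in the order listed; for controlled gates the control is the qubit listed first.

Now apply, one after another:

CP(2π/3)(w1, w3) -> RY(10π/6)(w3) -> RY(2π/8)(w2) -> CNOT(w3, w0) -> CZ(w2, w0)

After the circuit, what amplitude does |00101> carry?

|00101> carries amplitude 0 in the final state.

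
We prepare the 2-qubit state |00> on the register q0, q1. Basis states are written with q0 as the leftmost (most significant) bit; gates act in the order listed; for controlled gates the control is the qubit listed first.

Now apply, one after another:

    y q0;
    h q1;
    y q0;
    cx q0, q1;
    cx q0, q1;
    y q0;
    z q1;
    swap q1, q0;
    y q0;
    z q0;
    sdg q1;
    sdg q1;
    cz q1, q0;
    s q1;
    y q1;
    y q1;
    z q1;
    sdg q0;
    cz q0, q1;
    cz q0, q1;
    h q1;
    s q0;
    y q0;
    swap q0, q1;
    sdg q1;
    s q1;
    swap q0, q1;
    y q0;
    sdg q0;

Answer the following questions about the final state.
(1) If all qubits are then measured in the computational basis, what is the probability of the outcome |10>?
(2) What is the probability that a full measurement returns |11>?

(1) A full measurement returns |10> with probability 1/4. Key observation: steps 22-29 multiply out to the identity, so the circuit reduces to the remaining gates.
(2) Outcome |11> occurs with probability 1/4.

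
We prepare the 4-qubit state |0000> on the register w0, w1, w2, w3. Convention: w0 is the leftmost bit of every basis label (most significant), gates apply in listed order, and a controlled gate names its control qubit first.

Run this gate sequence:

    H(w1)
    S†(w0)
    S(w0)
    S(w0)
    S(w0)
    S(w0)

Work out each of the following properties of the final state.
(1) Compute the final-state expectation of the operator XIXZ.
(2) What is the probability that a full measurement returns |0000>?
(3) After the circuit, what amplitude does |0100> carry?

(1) The expectation value of XIXZ is 0. Key observation: the block from step 3 through step 6 cancels to the identity and can be dropped.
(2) A full measurement returns |0000> with probability 1/2.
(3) The amplitude on |0100> is sqrt(2)/2.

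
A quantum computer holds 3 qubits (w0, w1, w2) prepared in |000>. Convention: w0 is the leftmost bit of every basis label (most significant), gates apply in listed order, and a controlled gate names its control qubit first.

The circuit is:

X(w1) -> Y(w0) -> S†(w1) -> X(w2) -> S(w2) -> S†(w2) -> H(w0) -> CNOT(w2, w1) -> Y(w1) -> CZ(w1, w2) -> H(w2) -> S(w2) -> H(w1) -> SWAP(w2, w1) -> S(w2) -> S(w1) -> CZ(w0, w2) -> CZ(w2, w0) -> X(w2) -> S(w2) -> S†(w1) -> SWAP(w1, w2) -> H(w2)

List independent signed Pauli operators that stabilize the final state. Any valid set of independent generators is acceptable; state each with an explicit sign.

One valid set of independent stabilizer generators is -XII, -IXI, +IIY (any independent generating set of the same group is equally correct).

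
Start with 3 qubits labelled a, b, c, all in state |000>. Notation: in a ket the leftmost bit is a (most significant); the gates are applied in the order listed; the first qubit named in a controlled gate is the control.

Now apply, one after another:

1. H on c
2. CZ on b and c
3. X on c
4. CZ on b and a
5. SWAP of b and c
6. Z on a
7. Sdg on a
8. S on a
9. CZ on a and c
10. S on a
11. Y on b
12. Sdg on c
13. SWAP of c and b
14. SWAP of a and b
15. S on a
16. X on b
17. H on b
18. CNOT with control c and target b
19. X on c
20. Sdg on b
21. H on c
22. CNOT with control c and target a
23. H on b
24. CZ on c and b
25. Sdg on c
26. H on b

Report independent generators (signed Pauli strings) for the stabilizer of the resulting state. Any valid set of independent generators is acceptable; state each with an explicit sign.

The stabilizer group can be generated by +IYI, +ZII, +IIZ, among other valid generating sets.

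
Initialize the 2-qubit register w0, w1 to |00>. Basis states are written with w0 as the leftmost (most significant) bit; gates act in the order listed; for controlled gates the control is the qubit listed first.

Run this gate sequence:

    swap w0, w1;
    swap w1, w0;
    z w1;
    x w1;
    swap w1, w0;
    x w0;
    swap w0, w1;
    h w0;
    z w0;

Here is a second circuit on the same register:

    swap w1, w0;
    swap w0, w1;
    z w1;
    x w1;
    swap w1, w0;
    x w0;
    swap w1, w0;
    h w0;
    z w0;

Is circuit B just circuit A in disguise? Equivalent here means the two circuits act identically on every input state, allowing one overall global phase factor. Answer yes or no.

Yes — the two circuits implement the same unitary up to a global phase.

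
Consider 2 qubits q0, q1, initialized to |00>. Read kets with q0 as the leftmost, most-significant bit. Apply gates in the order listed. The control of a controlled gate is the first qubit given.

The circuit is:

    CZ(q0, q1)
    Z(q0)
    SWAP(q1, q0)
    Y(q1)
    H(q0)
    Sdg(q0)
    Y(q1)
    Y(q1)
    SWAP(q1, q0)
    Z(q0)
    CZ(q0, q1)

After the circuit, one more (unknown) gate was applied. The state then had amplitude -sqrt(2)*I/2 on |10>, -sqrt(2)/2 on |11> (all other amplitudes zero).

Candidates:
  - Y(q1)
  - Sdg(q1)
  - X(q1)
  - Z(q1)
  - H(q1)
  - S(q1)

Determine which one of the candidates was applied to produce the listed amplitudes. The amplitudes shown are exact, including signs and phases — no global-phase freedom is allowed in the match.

The applied gate was Z(q1).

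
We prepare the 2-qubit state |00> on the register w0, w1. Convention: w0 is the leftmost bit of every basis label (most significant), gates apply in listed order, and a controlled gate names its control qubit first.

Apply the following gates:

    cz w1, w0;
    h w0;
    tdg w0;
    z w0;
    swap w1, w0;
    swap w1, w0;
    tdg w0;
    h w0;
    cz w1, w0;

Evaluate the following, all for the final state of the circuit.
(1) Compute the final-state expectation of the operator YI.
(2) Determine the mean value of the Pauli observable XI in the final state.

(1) The expectation value of YI is -1.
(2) The expectation value of XI is 0.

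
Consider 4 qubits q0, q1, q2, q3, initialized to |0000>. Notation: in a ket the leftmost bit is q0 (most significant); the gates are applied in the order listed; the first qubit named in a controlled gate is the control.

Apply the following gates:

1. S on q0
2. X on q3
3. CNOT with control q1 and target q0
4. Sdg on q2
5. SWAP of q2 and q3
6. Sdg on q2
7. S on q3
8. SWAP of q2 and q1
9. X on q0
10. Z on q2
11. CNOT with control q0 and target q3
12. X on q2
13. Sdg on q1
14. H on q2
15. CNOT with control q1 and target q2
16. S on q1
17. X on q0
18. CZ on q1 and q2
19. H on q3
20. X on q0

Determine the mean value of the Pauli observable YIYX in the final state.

In the final state, YIYX has expectation 0.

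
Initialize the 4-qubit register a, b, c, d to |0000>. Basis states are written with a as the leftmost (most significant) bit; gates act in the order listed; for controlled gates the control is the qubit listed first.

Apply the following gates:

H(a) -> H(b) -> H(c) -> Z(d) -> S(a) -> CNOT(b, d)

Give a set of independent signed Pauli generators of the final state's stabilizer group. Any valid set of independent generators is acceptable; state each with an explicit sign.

The final state is stabilized by the group generated by +YIII, +IXIX, +IIXI, +IZIZ; other independent generating sets are equally valid.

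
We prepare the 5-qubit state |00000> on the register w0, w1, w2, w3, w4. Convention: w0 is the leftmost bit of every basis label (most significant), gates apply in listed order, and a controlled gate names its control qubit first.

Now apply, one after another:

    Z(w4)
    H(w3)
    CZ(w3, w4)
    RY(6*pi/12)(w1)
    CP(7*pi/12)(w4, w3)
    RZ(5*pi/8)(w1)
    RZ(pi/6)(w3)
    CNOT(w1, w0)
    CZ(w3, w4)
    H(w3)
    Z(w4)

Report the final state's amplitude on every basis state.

The final amplitudes are sqrt(2)*(-1 - exp(I*pi/6))*exp(29*I*pi/48)/4 on |00000>, sqrt(2)*(-1 + exp(I*pi/6))*exp(29*I*pi/48)/4 on |00010>, sqrt(2)*(1 + exp(I*pi/6))*exp(11*I*pi/48)/4 on |11000>, sqrt(2)*(1 - exp(I*pi/6))*exp(11*I*pi/48)/4 on |11010>, and 0 on every other basis state.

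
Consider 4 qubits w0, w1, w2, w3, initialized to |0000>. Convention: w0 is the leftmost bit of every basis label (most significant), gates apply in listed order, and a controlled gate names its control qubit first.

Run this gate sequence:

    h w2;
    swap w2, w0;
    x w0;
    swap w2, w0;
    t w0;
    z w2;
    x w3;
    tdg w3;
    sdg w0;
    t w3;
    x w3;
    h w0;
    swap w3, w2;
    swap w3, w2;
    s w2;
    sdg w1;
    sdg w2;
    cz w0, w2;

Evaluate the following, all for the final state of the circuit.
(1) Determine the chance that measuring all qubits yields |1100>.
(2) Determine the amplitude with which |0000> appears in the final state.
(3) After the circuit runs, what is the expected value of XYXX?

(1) The probability of measuring |1100> is 0.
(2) The amplitude on |0000> is 1/2.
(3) The expectation value of XYXX is 0.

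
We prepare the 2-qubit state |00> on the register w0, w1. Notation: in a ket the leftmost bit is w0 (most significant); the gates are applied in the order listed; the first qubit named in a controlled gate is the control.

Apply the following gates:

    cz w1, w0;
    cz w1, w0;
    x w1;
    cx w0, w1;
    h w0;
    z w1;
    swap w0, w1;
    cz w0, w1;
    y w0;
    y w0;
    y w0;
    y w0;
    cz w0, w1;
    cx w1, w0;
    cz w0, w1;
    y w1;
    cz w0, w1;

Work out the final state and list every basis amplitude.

After the circuit, the state carries amplitude sqrt(2)*I/2 on |00>, 0 on |01>, 0 on |10>, sqrt(2)*I/2 on |11>. Key observation: gates 8-13 undo each other exactly, leaving only the rest of the circuit to track.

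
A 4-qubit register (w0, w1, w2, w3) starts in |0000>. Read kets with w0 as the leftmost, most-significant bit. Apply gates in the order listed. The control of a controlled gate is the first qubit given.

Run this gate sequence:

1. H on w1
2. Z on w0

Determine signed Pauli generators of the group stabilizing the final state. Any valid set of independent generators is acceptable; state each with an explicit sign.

The final state is stabilized by the group generated by +IXII, +ZIII, +IIZI, +IIIZ; other independent generating sets are equally valid.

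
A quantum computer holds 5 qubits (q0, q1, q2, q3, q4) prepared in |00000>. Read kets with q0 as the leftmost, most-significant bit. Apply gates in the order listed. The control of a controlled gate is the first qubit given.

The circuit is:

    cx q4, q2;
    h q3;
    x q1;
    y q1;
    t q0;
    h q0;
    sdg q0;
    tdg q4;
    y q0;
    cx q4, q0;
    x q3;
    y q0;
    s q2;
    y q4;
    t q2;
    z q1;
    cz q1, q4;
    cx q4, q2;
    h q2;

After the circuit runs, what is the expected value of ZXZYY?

The observable ZXZYY averages to 0.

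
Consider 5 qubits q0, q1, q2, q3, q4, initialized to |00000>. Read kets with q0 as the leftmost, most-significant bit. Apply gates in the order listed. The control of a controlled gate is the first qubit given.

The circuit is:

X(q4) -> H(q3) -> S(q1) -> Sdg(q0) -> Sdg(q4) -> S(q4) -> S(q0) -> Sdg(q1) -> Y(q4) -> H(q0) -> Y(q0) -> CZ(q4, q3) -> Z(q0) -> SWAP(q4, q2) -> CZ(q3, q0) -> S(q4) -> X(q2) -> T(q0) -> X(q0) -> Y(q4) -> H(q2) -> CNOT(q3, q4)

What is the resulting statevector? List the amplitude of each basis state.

The resulting statevector has amplitude -sqrt(2)*exp(3*I*pi/4)/4 on |00001>, sqrt(2)*exp(3*I*pi/4)/4 on |00010>, sqrt(2)*exp(3*I*pi/4)/4 on |00101>, -sqrt(2)*exp(3*I*pi/4)/4 on |00110>, -sqrt(2)*I/4 on |10001>, -sqrt(2)*I/4 on |10010>, sqrt(2)*I/4 on |10101>, sqrt(2)*I/4 on |10110>, and 0 on every other basis state.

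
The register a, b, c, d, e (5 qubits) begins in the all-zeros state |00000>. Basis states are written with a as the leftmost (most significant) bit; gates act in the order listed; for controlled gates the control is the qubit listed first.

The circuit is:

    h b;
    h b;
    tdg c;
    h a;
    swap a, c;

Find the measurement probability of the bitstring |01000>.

The probability of measuring |01000> is 0.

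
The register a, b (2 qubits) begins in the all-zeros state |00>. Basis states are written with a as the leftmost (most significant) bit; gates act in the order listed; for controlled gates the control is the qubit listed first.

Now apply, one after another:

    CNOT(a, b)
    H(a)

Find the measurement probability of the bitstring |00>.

A full measurement returns |00> with probability 1/2.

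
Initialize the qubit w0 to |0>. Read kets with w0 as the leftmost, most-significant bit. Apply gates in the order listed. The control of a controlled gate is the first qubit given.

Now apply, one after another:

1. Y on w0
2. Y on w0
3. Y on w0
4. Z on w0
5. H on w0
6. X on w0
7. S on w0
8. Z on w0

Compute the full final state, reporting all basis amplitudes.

The resulting statevector has amplitude sqrt(2)*I/2 on |0>, -sqrt(2)/2 on |1>.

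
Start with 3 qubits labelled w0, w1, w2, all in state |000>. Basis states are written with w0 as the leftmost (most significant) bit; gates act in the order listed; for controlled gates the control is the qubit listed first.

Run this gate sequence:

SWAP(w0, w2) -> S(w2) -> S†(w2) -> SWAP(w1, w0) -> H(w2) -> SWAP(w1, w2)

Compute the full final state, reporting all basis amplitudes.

The resulting statevector has amplitude sqrt(2)/2 on |000>, sqrt(2)/2 on |010>, and 0 on every other basis state. Key observation: gates 2-3 undo each other exactly, leaving only the rest of the circuit to track.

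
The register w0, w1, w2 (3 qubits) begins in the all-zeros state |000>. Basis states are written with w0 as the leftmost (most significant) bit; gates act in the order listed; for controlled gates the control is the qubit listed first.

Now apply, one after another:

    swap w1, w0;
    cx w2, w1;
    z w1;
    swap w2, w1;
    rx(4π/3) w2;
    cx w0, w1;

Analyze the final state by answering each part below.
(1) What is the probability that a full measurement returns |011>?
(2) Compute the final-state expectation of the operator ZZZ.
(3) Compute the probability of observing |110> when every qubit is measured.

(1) A full measurement returns |011> with probability 0.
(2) In the final state, ZZZ has expectation -1/2.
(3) The probability of measuring |110> is 0.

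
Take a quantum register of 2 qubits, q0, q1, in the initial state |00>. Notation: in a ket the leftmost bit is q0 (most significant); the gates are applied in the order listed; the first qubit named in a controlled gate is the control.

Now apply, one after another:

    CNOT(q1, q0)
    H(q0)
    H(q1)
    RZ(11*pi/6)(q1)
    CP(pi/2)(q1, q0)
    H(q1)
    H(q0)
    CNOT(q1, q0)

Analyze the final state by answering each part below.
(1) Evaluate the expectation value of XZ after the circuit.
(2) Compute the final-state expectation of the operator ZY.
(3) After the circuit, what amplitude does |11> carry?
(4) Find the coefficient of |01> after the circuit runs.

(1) In the final state, XZ has expectation -1/4 + sqrt(3)/4.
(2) In the final state, ZY has expectation 1/2.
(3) |11> carries amplitude (-2 - (-1 + I)*exp(I*pi/3))*exp(I*pi/12)/4 in the final state.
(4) The amplitude on |01> is (-1 - I)*exp(5*I*pi/12)/4.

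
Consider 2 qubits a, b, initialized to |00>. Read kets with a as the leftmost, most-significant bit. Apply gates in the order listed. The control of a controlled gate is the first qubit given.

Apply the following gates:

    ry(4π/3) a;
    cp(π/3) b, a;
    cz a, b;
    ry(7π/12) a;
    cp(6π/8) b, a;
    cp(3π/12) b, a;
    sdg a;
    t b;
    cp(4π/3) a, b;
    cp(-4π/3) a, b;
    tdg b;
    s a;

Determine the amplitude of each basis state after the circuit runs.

The final amplitudes are -sqrt(3*sqrt(2) + 6)/4 - sqrt(2 - sqrt(2))/4 on |00>, 0 on |01>, -sqrt(6 - 3*sqrt(2))/4 + sqrt(sqrt(2) + 2)/4 on |10>, 0 on |11>. Key observation: gates 7-12 undo each other exactly, leaving only the rest of the circuit to track.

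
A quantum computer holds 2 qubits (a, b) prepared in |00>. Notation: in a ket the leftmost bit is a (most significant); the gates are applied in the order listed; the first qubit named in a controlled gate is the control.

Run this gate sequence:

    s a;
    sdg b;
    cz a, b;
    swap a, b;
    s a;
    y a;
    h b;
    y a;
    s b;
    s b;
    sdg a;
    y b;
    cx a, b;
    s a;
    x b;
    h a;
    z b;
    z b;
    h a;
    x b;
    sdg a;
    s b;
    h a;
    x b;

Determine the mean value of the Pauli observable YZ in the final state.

The observable YZ averages to 0. Key observation: the block from step 14 through step 21 cancels to the identity and can be dropped.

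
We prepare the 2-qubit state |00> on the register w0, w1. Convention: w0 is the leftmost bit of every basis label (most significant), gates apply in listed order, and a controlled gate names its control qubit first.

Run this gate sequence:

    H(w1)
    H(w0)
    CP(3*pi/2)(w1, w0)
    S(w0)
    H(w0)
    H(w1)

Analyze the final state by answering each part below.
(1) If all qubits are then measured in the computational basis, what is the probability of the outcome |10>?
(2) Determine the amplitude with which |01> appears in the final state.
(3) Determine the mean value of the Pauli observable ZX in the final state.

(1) The probability of measuring |10> is 1/8.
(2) The final state's coefficient on |01> equals -1/4 + I/4.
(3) The observable ZX averages to -1/2.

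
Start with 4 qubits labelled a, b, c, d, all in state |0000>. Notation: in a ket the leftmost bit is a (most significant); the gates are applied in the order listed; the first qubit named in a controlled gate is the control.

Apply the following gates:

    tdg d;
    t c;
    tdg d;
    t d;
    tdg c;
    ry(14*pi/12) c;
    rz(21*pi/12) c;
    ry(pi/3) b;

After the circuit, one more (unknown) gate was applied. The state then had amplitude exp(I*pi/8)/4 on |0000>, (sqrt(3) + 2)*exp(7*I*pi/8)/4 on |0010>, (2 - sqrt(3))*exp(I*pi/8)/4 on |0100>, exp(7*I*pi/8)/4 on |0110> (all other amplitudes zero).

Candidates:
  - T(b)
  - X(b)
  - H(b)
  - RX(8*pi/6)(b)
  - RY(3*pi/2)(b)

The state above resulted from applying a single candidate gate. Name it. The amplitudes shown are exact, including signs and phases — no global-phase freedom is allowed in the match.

The applied gate was H(b). Key observation: gates 2-5 undo each other exactly, leaving only the rest of the circuit to track.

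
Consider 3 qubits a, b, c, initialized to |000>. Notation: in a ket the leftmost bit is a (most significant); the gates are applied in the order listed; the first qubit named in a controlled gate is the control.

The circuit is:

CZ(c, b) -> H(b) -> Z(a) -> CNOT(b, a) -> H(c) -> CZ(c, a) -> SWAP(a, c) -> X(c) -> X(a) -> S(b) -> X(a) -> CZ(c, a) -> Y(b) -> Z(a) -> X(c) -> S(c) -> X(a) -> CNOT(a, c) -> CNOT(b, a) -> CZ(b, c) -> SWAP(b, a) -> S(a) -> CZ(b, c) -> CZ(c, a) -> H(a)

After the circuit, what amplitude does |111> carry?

The final state's coefficient on |111> equals 0.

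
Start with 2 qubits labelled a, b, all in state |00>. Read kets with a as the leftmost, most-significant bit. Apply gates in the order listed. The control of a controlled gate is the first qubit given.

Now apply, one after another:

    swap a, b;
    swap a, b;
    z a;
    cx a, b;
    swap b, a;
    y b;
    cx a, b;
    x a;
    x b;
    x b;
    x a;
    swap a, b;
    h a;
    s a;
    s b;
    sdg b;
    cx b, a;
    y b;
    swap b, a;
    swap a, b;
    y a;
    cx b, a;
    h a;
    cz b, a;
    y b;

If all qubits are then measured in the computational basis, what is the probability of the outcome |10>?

The probability of measuring |10> is 1/2. Key observation: gates 8-11 undo each other exactly, leaving only the rest of the circuit to track.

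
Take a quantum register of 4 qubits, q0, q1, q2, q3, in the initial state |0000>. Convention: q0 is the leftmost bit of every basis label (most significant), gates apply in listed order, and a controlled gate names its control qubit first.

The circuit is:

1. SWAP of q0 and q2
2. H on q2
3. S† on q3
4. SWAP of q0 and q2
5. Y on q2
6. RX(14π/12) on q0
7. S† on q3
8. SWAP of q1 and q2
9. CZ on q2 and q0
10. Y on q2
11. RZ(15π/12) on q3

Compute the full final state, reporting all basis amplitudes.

The resulting statevector has amplitude (-sqrt(3) + 1 - sqrt(3)*I - I)*exp(3*I*pi/8)/4 on |0110>, (-sqrt(3) + 1 - sqrt(3)*I - I)*exp(3*I*pi/8)/4 on |1110>, and 0 on every other basis state.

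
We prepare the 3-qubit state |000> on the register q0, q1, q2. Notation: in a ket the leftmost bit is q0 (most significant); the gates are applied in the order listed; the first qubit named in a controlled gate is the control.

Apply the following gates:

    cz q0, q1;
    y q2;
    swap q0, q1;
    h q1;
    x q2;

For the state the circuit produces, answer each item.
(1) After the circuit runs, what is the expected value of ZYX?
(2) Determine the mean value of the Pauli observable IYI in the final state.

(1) In the final state, ZYX has expectation 0.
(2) The expectation value of IYI is 0.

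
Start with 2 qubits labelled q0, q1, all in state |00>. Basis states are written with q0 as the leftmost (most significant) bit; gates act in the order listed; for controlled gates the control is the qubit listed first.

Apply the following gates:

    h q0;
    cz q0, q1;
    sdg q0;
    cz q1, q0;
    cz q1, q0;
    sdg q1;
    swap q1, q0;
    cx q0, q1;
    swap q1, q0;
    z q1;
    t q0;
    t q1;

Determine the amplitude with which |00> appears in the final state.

|00> carries amplitude sqrt(2)/2 in the final state. Key observation: gates 4-5 undo each other exactly, leaving only the rest of the circuit to track.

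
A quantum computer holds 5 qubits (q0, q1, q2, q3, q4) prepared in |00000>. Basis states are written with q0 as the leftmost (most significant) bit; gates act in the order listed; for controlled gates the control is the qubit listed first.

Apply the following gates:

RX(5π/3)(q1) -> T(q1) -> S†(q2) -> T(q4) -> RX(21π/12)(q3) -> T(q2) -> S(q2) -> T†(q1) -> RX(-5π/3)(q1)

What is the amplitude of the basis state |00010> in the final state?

|00010> carries amplitude -I*sqrt(2 - sqrt(2))/2 in the final state.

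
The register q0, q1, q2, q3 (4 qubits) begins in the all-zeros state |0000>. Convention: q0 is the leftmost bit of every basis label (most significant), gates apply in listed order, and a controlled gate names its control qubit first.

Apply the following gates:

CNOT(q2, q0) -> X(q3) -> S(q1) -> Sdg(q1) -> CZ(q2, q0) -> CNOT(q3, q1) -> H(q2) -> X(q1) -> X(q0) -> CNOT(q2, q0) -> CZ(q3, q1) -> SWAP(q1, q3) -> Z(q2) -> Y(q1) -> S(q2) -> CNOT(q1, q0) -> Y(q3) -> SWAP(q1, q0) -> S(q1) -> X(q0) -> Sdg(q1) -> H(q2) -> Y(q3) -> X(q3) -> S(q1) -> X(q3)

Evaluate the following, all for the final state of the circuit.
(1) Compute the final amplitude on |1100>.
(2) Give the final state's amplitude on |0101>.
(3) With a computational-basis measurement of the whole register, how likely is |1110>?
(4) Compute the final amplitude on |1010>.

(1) |1100> carries amplitude 1/2 in the final state.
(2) |0101> carries amplitude 0 in the final state.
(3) Outcome |1110> occurs with probability 1/4.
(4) |1010> carries amplitude 1/2 in the final state.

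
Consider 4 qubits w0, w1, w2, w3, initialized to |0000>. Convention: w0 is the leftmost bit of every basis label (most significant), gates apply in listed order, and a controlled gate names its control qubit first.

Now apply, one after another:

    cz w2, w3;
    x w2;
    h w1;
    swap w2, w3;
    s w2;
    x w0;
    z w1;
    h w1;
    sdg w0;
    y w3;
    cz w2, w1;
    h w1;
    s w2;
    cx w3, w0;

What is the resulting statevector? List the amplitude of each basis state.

The final amplitudes are -sqrt(2)/2 on |1000>, sqrt(2)/2 on |1100>, and 0 on every other basis state.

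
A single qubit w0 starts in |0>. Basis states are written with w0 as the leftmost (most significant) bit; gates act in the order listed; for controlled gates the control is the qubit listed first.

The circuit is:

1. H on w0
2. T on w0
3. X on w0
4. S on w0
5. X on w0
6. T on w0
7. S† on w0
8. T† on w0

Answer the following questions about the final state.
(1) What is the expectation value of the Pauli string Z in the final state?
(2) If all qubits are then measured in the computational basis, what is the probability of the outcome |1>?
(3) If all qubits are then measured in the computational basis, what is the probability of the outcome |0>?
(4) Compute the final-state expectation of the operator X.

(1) The observable Z averages to 0.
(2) Outcome |1> occurs with probability 1/2.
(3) A full measurement returns |0> with probability 1/2.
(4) The observable X averages to -sqrt(2)/2.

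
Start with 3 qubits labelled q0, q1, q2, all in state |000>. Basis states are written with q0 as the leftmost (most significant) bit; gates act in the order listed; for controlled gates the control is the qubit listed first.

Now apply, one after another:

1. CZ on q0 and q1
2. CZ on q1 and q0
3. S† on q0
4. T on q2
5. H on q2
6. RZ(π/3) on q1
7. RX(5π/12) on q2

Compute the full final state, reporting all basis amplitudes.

The resulting statevector has amplitude -sqrt(6*sqrt(2) + 12)*exp(I*pi/3)/8 - sqrt(2*sqrt(2) + 4)*exp(5*I*pi/6)/8 - sqrt(12 - 6*sqrt(2))*exp(5*I*pi/6)/8 + sqrt(4 - 2*sqrt(2))*exp(I*pi/3)/8 on |000>, -sqrt(6*sqrt(2) + 12)*exp(I*pi/3)/8 - sqrt(2*sqrt(2) + 4)*exp(5*I*pi/6)/8 - sqrt(12 - 6*sqrt(2))*exp(5*I*pi/6)/8 + sqrt(4 - 2*sqrt(2))*exp(I*pi/3)/8 on |001>, and 0 on every other basis state.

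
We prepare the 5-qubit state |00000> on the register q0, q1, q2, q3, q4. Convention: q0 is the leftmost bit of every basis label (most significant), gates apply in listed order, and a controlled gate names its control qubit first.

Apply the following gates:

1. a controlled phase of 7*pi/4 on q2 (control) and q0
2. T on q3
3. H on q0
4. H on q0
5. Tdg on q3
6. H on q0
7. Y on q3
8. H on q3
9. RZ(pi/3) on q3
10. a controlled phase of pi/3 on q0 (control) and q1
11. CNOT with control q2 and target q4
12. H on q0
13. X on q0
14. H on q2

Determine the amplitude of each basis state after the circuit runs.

The resulting statevector has amplitude exp(I*pi/3)/2 on |10000>, -exp(2*I*pi/3)/2 on |10010>, exp(I*pi/3)/2 on |10100>, -exp(2*I*pi/3)/2 on |10110>, and 0 on every other basis state. Key observation: the block from step 2 through step 5 cancels to the identity and can be dropped.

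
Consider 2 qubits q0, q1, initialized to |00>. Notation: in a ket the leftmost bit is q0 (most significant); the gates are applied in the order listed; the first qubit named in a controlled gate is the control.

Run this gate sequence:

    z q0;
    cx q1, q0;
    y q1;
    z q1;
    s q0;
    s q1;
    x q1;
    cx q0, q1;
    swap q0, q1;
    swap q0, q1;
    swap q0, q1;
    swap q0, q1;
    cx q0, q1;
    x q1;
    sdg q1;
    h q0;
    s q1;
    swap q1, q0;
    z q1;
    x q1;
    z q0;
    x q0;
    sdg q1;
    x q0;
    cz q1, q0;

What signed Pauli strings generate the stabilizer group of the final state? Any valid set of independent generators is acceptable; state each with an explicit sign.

The final state is stabilized by the group generated by -IY, -ZI; other independent generating sets are equally valid.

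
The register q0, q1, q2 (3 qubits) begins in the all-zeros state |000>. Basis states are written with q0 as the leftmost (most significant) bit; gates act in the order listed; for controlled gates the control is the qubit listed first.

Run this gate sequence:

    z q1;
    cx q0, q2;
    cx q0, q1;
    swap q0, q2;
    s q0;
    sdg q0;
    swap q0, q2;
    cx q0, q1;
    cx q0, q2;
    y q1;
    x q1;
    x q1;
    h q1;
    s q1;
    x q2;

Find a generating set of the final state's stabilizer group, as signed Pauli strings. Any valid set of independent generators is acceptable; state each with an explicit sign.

The stabilizer group can be generated by -IYI, +ZII, -IIZ, among other valid generating sets.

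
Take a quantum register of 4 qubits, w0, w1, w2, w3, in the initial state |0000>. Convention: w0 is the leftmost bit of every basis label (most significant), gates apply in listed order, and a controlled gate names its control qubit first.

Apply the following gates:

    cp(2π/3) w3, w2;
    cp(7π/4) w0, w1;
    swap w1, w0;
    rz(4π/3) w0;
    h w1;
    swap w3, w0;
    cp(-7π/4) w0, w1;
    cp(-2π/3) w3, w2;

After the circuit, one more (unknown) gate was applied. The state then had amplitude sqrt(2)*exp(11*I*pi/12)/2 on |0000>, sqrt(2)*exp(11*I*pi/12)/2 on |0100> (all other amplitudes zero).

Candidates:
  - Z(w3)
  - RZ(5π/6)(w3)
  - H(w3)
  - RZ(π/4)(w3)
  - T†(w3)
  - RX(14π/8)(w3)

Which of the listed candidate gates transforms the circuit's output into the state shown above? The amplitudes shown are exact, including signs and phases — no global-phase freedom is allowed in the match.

The applied gate was RZ(5π/6)(w3).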